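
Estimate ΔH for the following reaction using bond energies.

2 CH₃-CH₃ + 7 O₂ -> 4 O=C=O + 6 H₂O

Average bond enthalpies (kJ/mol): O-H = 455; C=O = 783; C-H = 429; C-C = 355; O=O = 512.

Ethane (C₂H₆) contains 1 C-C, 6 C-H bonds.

ΔH ≈ −2282 kJ

Bonds broken (reactants):
  C-C: 2 × 355 = 710
  C-H: 12 × 429 = 5148
  O=O: 7 × 512 = 3584
  Σ(broken) = 9442 kJ
Bonds formed (products):
  C=O: 8 × 783 = 6264
  O-H: 12 × 455 = 5460
  Σ(formed) = 11724 kJ
ΔH = Σ(broken) − Σ(formed) = 9442 − 11724 = −2282 kJ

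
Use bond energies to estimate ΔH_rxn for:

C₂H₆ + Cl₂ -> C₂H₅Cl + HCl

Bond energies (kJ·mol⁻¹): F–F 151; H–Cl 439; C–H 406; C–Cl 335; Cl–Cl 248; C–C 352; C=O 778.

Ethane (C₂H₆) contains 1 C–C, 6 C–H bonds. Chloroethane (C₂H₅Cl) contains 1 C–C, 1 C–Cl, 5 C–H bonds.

Bonds broken (reactants):
  C–C: 1 × 352 = 352
  C–H: 6 × 406 = 2436
  Cl–Cl: 1 × 248 = 248
  Σ(broken) = 3036 kJ
Bonds formed (products):
  C–C: 1 × 352 = 352
  C–Cl: 1 × 335 = 335
  C–H: 5 × 406 = 2030
  H–Cl: 1 × 439 = 439
  Σ(formed) = 3156 kJ
ΔH = Σ(broken) − Σ(formed) = 3036 − 3156 = −120 kJ

ΔH ≈ −120 kJ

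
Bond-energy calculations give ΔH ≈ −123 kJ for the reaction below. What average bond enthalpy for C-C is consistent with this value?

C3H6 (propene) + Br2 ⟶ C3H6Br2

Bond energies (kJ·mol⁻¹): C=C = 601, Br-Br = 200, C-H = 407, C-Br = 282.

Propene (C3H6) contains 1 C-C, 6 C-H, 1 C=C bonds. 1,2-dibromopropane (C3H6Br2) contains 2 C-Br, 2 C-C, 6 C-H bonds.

D(C-C) ≈ 360 kJ/mol

Let D be the C-C bond energy.
Σ(broken) = 1×200 + 1×D + 6×407 + 1×601 = 3243 + D
Σ(formed) = 2×282 + 2×D + 6×407 = 3006 + 2D
ΔH = Σ(broken) − Σ(formed) = (3243 + D) − (3006 + 2D) = +237 − D
Setting this equal to −123 kJ gives D = 360 kJ/mol.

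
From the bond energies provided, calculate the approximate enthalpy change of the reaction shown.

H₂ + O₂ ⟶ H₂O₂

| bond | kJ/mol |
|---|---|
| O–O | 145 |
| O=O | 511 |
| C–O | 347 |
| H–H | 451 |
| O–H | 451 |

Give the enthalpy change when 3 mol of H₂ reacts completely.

Bonds broken (reactants):
  H–H: 1 × 451 = 451
  O=O: 1 × 511 = 511
  Σ(broken) = 962 kJ
Bonds formed (products):
  O–H: 2 × 451 = 902
  O–O: 1 × 145 = 145
  Σ(formed) = 1047 kJ
ΔH = Σ(broken) − Σ(formed) = 962 − 1047 = −85 kJ
For 3× the reaction as written: 3 × (−85) = −255 kJ

ΔH = −255 kJ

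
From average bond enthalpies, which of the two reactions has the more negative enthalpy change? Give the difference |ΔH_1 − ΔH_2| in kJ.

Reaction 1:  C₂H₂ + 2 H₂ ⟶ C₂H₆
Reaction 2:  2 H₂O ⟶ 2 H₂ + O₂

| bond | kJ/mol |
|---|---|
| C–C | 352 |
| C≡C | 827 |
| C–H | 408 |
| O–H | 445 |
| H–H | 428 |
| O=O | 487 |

Reaction 1, by 738 kJ

Reaction 1:
  Bonds broken (reactants):
    C≡C: 1 × 827 = 827
    C–H: 2 × 408 = 816
    H–H: 2 × 428 = 856
    Σ(broken) = 2499 kJ
  Bonds formed (products):
    C–C: 1 × 352 = 352
    C–H: 6 × 408 = 2448
    Σ(formed) = 2800 kJ
  ΔH_1 = 2499 − 2800 = −301 kJ
Reaction 2:
  Bonds broken (reactants):
    O–H: 4 × 445 = 1780
    Σ(broken) = 1780 kJ
  Bonds formed (products):
    H–H: 2 × 428 = 856
    O=O: 1 × 487 = 487
    Σ(formed) = 1343 kJ
  ΔH_2 = 1780 − 1343 = +437 kJ
ΔH_1 − ΔH_2 = −738 kJ, so reaction 1 has the more negative ΔH; |ΔH_1 − ΔH_2| = 738 kJ.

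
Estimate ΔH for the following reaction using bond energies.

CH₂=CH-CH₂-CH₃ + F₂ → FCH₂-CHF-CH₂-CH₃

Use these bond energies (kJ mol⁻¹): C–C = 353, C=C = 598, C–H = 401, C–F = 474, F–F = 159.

ΔH ≈ −544 kJ

Bonds broken (reactants):
  C–C: 2 × 353 = 706
  C–H: 8 × 401 = 3208
  C=C: 1 × 598 = 598
  F–F: 1 × 159 = 159
  Σ(broken) = 4671 kJ
Bonds formed (products):
  C–C: 3 × 353 = 1059
  C–F: 2 × 474 = 948
  C–H: 8 × 401 = 3208
  Σ(formed) = 5215 kJ
ΔH = Σ(broken) − Σ(formed) = 4671 − 5215 = −544 kJ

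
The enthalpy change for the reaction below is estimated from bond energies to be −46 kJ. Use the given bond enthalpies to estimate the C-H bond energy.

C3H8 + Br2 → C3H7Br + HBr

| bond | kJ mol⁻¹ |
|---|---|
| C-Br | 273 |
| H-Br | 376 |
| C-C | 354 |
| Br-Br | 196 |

D(C-H) ≈ 407 kJ/mol

Let D be the C-H bond energy.
Σ(broken) = 1×196 + 2×354 + 8×D = 904 + 8D
Σ(formed) = 1×273 + 2×354 + 7×D + 1×376 = 1357 + 7D
ΔH = Σ(broken) − Σ(formed) = (904 + 8D) − (1357 + 7D) = −453 + D
Setting this equal to −46 kJ gives D = 407 kJ/mol.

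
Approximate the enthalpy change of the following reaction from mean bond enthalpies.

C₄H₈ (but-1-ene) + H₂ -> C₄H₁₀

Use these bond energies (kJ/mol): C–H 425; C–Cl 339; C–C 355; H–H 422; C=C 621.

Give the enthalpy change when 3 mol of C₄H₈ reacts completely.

ΔH = −486 kJ

Bonds broken (reactants):
  C–C: 2 × 355 = 710
  C–H: 8 × 425 = 3400
  C=C: 1 × 621 = 621
  H–H: 1 × 422 = 422
  Σ(broken) = 5153 kJ
Bonds formed (products):
  C–C: 3 × 355 = 1065
  C–H: 10 × 425 = 4250
  Σ(formed) = 5315 kJ
ΔH = Σ(broken) − Σ(formed) = 5153 − 5315 = −162 kJ
For 3× the reaction as written: 3 × (−162) = −486 kJ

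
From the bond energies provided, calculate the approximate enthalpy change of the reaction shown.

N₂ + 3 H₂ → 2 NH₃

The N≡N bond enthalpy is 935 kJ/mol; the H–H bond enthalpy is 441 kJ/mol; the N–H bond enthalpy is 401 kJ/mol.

Bonds broken (reactants):
  H–H: 3 × 441 = 1323
  N≡N: 1 × 935 = 935
  Σ(broken) = 2258 kJ
Bonds formed (products):
  N–H: 6 × 401 = 2406
  Σ(formed) = 2406 kJ
ΔH = Σ(broken) − Σ(formed) = 2258 − 2406 = −148 kJ

ΔH ≈ −148 kJ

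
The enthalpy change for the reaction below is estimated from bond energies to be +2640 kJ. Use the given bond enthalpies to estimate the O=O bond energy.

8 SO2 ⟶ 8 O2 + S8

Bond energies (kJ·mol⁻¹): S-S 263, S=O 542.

Let D be the O=O bond energy.
Σ(broken) = 16×542 = 8672
Σ(formed) = 8×D + 8×263 = 2104 + 8D
ΔH = Σ(broken) − Σ(formed) = (8672) − (2104 + 8D) = +6568 − 8D
Setting this equal to +2640 kJ gives 8D = 3928, so D = 491 kJ/mol.

D(O=O) ≈ 491 kJ/mol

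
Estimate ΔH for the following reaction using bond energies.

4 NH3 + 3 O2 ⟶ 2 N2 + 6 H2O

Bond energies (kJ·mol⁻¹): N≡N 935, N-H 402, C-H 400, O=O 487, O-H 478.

Bonds broken (reactants):
  N-H: 12 × 402 = 4824
  O=O: 3 × 487 = 1461
  Σ(broken) = 6285 kJ
Bonds formed (products):
  N≡N: 2 × 935 = 1870
  O-H: 12 × 478 = 5736
  Σ(formed) = 7606 kJ
ΔH = Σ(broken) − Σ(formed) = 6285 − 7606 = −1321 kJ

ΔH ≈ −1321 kJ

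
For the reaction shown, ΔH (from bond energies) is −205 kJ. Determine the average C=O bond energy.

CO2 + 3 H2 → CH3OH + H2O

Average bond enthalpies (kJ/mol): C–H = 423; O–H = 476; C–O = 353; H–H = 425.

D(C=O) ≈ 785 kJ/mol

Let D be the C=O bond energy.
Σ(broken) = 2×D + 3×425 = 1275 + 2D
Σ(formed) = 3×423 + 1×353 + 3×476 = 3050
ΔH = Σ(broken) − Σ(formed) = (1275 + 2D) − (3050) = −1775 + 2D
Setting this equal to −205 kJ gives 2D = 1570, so D = 785 kJ/mol.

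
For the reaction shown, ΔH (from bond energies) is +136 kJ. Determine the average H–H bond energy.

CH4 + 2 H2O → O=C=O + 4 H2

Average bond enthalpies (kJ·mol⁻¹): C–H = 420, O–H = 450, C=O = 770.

Let D be the H–H bond energy.
Σ(broken) = 4×420 + 4×450 = 3480
Σ(formed) = 2×770 + 4×D = 1540 + 4D
ΔH = Σ(broken) − Σ(formed) = (3480) − (1540 + 4D) = +1940 − 4D
Setting this equal to +136 kJ gives 4D = 1804, so D = 451 kJ/mol.

D(H–H) ≈ 451 kJ/mol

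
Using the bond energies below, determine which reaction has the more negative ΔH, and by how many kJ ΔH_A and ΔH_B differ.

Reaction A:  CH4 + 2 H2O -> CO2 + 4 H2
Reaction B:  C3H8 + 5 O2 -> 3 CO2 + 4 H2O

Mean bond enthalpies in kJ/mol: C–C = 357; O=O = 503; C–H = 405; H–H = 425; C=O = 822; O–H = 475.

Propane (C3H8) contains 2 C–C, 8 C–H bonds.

Reaction B, by 2439 kJ

Reaction A:
  Bonds broken (reactants):
    C–H: 4 × 405 = 1620
    O–H: 4 × 475 = 1900
    Σ(broken) = 3520 kJ
  Bonds formed (products):
    C=O: 2 × 822 = 1644
    H–H: 4 × 425 = 1700
    Σ(formed) = 3344 kJ
  ΔH_A = 3520 − 3344 = +176 kJ
Reaction B:
  Bonds broken (reactants):
    C–C: 2 × 357 = 714
    C–H: 8 × 405 = 3240
    O=O: 5 × 503 = 2515
    Σ(broken) = 6469 kJ
  Bonds formed (products):
    C=O: 6 × 822 = 4932
    O–H: 8 × 475 = 3800
    Σ(formed) = 8732 kJ
  ΔH_B = 6469 − 8732 = −2263 kJ
ΔH_A − ΔH_B = +2439 kJ, so reaction B has the more negative ΔH; |ΔH_A − ΔH_B| = 2439 kJ.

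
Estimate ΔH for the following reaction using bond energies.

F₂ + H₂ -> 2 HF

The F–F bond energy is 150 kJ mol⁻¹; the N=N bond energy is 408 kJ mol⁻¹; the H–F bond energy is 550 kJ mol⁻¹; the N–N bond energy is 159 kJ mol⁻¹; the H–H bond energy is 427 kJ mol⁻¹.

ΔH ≈ −523 kJ

Bonds broken (reactants):
  F–F: 1 × 150 = 150
  H–H: 1 × 427 = 427
  Σ(broken) = 577 kJ
Bonds formed (products):
  H–F: 2 × 550 = 1100
  Σ(formed) = 1100 kJ
ΔH = Σ(broken) − Σ(formed) = 577 − 1100 = −523 kJ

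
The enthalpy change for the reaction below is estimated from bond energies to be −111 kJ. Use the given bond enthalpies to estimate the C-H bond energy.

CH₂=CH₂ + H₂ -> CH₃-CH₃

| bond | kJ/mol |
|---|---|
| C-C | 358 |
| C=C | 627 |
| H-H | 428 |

Let D be the C-H bond energy.
Σ(broken) = 4×D + 1×627 + 1×428 = 1055 + 4D
Σ(formed) = 1×358 + 6×D = 358 + 6D
ΔH = Σ(broken) − Σ(formed) = (1055 + 4D) − (358 + 6D) = +697 − 2D
Setting this equal to −111 kJ gives 2D = 808, so D = 404 kJ/mol.

D(C-H) ≈ 404 kJ/mol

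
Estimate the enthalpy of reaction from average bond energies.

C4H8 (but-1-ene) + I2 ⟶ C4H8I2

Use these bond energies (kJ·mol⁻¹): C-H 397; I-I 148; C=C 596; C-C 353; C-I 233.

ΔH ≈ −75 kJ

Bonds broken (reactants):
  C-C: 2 × 353 = 706
  C-H: 8 × 397 = 3176
  C=C: 1 × 596 = 596
  I-I: 1 × 148 = 148
  Σ(broken) = 4626 kJ
Bonds formed (products):
  C-C: 3 × 353 = 1059
  C-H: 8 × 397 = 3176
  C-I: 2 × 233 = 466
  Σ(formed) = 4701 kJ
ΔH = Σ(broken) − Σ(formed) = 4626 − 4701 = −75 kJ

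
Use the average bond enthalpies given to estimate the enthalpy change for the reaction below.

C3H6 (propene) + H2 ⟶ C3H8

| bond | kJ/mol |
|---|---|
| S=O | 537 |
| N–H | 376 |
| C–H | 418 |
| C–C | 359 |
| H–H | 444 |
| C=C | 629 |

Bonds broken (reactants):
  C–C: 1 × 359 = 359
  C–H: 6 × 418 = 2508
  C=C: 1 × 629 = 629
  H–H: 1 × 444 = 444
  Σ(broken) = 3940 kJ
Bonds formed (products):
  C–C: 2 × 359 = 718
  C–H: 8 × 418 = 3344
  Σ(formed) = 4062 kJ
ΔH = Σ(broken) − Σ(formed) = 3940 − 4062 = −122 kJ

ΔH ≈ −122 kJ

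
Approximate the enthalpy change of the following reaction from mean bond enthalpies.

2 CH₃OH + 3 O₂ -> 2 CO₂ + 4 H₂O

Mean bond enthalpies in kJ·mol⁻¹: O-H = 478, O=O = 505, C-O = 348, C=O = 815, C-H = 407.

ΔH ≈ −1475 kJ

Bonds broken (reactants):
  C-H: 6 × 407 = 2442
  C-O: 2 × 348 = 696
  O-H: 2 × 478 = 956
  O=O: 3 × 505 = 1515
  Σ(broken) = 5609 kJ
Bonds formed (products):
  C=O: 4 × 815 = 3260
  O-H: 8 × 478 = 3824
  Σ(formed) = 7084 kJ
ΔH = Σ(broken) − Σ(formed) = 5609 − 7084 = −1475 kJ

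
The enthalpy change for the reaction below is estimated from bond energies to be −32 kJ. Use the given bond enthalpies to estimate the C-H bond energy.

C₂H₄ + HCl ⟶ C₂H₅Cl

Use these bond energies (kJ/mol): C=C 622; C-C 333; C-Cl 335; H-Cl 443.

Let D be the C-H bond energy.
Σ(broken) = 4×D + 1×622 + 1×443 = 1065 + 4D
Σ(formed) = 1×333 + 1×335 + 5×D = 668 + 5D
ΔH = Σ(broken) − Σ(formed) = (1065 + 4D) − (668 + 5D) = +397 − D
Setting this equal to −32 kJ gives D = 429 kJ/mol.

D(C-H) ≈ 429 kJ/mol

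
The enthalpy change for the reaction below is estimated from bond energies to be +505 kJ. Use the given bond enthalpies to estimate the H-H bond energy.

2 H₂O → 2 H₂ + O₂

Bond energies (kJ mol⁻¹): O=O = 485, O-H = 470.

Let D be the H-H bond energy.
Σ(broken) = 4×470 = 1880
Σ(formed) = 2×D + 1×485 = 485 + 2D
ΔH = Σ(broken) − Σ(formed) = (1880) − (485 + 2D) = +1395 − 2D
Setting this equal to +505 kJ gives 2D = 890, so D = 445 kJ/mol.

D(H-H) ≈ 445 kJ/mol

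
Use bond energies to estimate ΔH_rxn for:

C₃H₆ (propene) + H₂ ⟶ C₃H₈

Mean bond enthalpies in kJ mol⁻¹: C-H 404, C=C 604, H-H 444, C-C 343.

Bonds broken (reactants):
  C-C: 1 × 343 = 343
  C-H: 6 × 404 = 2424
  C=C: 1 × 604 = 604
  H-H: 1 × 444 = 444
  Σ(broken) = 3815 kJ
Bonds formed (products):
  C-C: 2 × 343 = 686
  C-H: 8 × 404 = 3232
  Σ(formed) = 3918 kJ
ΔH = Σ(broken) − Σ(formed) = 3815 − 3918 = −103 kJ

ΔH ≈ −103 kJ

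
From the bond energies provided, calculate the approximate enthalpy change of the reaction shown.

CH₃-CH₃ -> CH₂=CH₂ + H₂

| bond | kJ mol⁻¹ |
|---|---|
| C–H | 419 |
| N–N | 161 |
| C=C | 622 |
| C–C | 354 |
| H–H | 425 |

ΔH ≈ +145 kJ

Bonds broken (reactants):
  C–C: 1 × 354 = 354
  C–H: 6 × 419 = 2514
  Σ(broken) = 2868 kJ
Bonds formed (products):
  C–H: 4 × 419 = 1676
  C=C: 1 × 622 = 622
  H–H: 1 × 425 = 425
  Σ(formed) = 2723 kJ
ΔH = Σ(broken) − Σ(formed) = 2868 − 2723 = +145 kJ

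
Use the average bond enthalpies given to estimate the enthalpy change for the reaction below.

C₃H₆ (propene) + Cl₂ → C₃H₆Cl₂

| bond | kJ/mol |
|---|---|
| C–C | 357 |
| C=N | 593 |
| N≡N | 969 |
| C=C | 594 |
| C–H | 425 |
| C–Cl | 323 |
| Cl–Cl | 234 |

ΔH ≈ −175 kJ

Bonds broken (reactants):
  C–C: 1 × 357 = 357
  C–H: 6 × 425 = 2550
  C=C: 1 × 594 = 594
  Cl–Cl: 1 × 234 = 234
  Σ(broken) = 3735 kJ
Bonds formed (products):
  C–C: 2 × 357 = 714
  C–Cl: 2 × 323 = 646
  C–H: 6 × 425 = 2550
  Σ(formed) = 3910 kJ
ΔH = Σ(broken) − Σ(formed) = 3735 − 3910 = −175 kJ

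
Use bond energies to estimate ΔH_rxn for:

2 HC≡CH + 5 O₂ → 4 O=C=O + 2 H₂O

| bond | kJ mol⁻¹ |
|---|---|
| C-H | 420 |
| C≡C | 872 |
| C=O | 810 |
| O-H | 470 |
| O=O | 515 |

Bonds broken (reactants):
  C≡C: 2 × 872 = 1744
  C-H: 4 × 420 = 1680
  O=O: 5 × 515 = 2575
  Σ(broken) = 5999 kJ
Bonds formed (products):
  C=O: 8 × 810 = 6480
  O-H: 4 × 470 = 1880
  Σ(formed) = 8360 kJ
ΔH = Σ(broken) − Σ(formed) = 5999 − 8360 = −2361 kJ

ΔH ≈ −2361 kJ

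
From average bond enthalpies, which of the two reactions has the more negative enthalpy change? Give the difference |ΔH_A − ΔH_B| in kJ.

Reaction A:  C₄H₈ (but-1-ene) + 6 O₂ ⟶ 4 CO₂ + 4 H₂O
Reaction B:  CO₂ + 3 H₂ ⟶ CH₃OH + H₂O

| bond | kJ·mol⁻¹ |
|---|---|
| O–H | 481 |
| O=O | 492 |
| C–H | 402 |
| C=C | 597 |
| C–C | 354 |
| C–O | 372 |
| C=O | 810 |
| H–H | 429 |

Reaction A, by 2741 kJ

Reaction A:
  Bonds broken (reactants):
    C–C: 2 × 354 = 708
    C–H: 8 × 402 = 3216
    C=C: 1 × 597 = 597
    O=O: 6 × 492 = 2952
    Σ(broken) = 7473 kJ
  Bonds formed (products):
    C=O: 8 × 810 = 6480
    O–H: 8 × 481 = 3848
    Σ(formed) = 10328 kJ
  ΔH_A = 7473 − 10328 = −2855 kJ
Reaction B:
  Bonds broken (reactants):
    C=O: 2 × 810 = 1620
    H–H: 3 × 429 = 1287
    Σ(broken) = 2907 kJ
  Bonds formed (products):
    C–H: 3 × 402 = 1206
    C–O: 1 × 372 = 372
    O–H: 3 × 481 = 1443
    Σ(formed) = 3021 kJ
  ΔH_B = 2907 − 3021 = −114 kJ
ΔH_A − ΔH_B = −2741 kJ, so reaction A has the more negative ΔH; |ΔH_A − ΔH_B| = 2741 kJ.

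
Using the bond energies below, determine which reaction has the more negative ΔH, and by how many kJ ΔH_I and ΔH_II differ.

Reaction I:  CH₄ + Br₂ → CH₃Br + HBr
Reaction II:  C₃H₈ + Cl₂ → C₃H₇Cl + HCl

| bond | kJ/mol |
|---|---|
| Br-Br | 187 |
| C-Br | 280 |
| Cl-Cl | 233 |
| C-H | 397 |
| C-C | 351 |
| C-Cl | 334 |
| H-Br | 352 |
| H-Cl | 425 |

Reaction I:
  Bonds broken (reactants):
    Br-Br: 1 × 187 = 187
    C-H: 4 × 397 = 1588
    Σ(broken) = 1775 kJ
  Bonds formed (products):
    C-Br: 1 × 280 = 280
    C-H: 3 × 397 = 1191
    H-Br: 1 × 352 = 352
    Σ(formed) = 1823 kJ
  ΔH_I = 1775 − 1823 = −48 kJ
Reaction II:
  Bonds broken (reactants):
    C-C: 2 × 351 = 702
    C-H: 8 × 397 = 3176
    Cl-Cl: 1 × 233 = 233
    Σ(broken) = 4111 kJ
  Bonds formed (products):
    C-C: 2 × 351 = 702
    C-Cl: 1 × 334 = 334
    C-H: 7 × 397 = 2779
    H-Cl: 1 × 425 = 425
    Σ(formed) = 4240 kJ
  ΔH_II = 4111 − 4240 = −129 kJ
ΔH_I − ΔH_II = +81 kJ, so reaction II has the more negative ΔH; |ΔH_I − ΔH_II| = 81 kJ.

Reaction II, by 81 kJ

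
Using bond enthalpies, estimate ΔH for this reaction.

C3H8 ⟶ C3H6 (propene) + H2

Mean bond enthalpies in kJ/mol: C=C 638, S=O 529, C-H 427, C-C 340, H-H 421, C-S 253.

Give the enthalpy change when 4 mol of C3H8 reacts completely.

ΔH = +540 kJ

Bonds broken (reactants):
  C-C: 2 × 340 = 680
  C-H: 8 × 427 = 3416
  Σ(broken) = 4096 kJ
Bonds formed (products):
  C-C: 1 × 340 = 340
  C-H: 6 × 427 = 2562
  C=C: 1 × 638 = 638
  H-H: 1 × 421 = 421
  Σ(formed) = 3961 kJ
ΔH = Σ(broken) − Σ(formed) = 4096 − 3961 = +135 kJ
For 4× the reaction as written: 4 × (+135) = +540 kJ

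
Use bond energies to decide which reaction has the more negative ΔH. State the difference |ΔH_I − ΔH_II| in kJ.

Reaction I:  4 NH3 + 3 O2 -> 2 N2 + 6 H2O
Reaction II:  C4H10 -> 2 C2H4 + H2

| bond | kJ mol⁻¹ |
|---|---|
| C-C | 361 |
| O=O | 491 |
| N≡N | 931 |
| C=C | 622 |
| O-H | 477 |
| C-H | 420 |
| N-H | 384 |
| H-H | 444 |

Reaction I, by 1740 kJ

Reaction I:
  Bonds broken (reactants):
    N-H: 12 × 384 = 4608
    O=O: 3 × 491 = 1473
    Σ(broken) = 6081 kJ
  Bonds formed (products):
    N≡N: 2 × 931 = 1862
    O-H: 12 × 477 = 5724
    Σ(formed) = 7586 kJ
  ΔH_I = 6081 − 7586 = −1505 kJ
Reaction II:
  Bonds broken (reactants):
    C-C: 3 × 361 = 1083
    C-H: 10 × 420 = 4200
    Σ(broken) = 5283 kJ
  Bonds formed (products):
    C-H: 8 × 420 = 3360
    C=C: 2 × 622 = 1244
    H-H: 1 × 444 = 444
    Σ(formed) = 5048 kJ
  ΔH_II = 5283 − 5048 = +235 kJ
ΔH_I − ΔH_II = −1740 kJ, so reaction I has the more negative ΔH; |ΔH_I − ΔH_II| = 1740 kJ.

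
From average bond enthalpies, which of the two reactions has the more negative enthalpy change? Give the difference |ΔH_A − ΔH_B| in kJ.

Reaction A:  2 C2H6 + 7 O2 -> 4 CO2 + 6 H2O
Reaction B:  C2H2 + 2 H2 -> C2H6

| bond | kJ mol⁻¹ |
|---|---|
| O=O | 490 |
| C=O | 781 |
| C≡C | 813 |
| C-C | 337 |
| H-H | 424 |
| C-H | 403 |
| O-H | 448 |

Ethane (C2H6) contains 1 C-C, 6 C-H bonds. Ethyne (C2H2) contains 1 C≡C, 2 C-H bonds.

Reaction A, by 2396 kJ

Reaction A:
  Bonds broken (reactants):
    C-C: 2 × 337 = 674
    C-H: 12 × 403 = 4836
    O=O: 7 × 490 = 3430
    Σ(broken) = 8940 kJ
  Bonds formed (products):
    C=O: 8 × 781 = 6248
    O-H: 12 × 448 = 5376
    Σ(formed) = 11624 kJ
  ΔH_A = 8940 − 11624 = −2684 kJ
Reaction B:
  Bonds broken (reactants):
    C≡C: 1 × 813 = 813
    C-H: 2 × 403 = 806
    H-H: 2 × 424 = 848
    Σ(broken) = 2467 kJ
  Bonds formed (products):
    C-C: 1 × 337 = 337
    C-H: 6 × 403 = 2418
    Σ(formed) = 2755 kJ
  ΔH_B = 2467 − 2755 = −288 kJ
ΔH_A − ΔH_B = −2396 kJ, so reaction A has the more negative ΔH; |ΔH_A − ΔH_B| = 2396 kJ.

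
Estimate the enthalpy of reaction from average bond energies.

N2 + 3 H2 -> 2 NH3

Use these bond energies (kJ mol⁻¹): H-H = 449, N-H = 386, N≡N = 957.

Bonds broken (reactants):
  H-H: 3 × 449 = 1347
  N≡N: 1 × 957 = 957
  Σ(broken) = 2304 kJ
Bonds formed (products):
  N-H: 6 × 386 = 2316
  Σ(formed) = 2316 kJ
ΔH = Σ(broken) − Σ(formed) = 2304 − 2316 = −12 kJ

ΔH ≈ −12 kJ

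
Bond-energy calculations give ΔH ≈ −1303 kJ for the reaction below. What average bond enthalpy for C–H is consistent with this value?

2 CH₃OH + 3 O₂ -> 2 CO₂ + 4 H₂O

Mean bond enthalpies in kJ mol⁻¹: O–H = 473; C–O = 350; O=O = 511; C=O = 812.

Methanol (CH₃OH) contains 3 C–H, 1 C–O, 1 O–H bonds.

Let D be the C–H bond energy.
Σ(broken) = 6×D + 2×350 + 2×473 + 3×511 = 3179 + 6D
Σ(formed) = 4×812 + 8×473 = 7032
ΔH = Σ(broken) − Σ(formed) = (3179 + 6D) − (7032) = −3853 + 6D
Setting this equal to −1303 kJ gives 6D = 2550, so D = 425 kJ/mol.

D(C–H) ≈ 425 kJ/mol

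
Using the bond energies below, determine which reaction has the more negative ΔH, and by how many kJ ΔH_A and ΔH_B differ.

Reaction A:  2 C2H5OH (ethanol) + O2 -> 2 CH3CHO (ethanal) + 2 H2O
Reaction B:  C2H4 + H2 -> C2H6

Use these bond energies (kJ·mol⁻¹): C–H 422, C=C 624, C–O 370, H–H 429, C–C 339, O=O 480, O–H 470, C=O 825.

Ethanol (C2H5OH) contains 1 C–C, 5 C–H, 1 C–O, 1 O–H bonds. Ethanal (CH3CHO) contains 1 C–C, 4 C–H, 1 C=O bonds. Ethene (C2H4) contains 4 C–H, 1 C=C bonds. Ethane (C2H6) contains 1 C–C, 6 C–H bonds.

Reaction A:
  Bonds broken (reactants):
    C–C: 2 × 339 = 678
    C–H: 10 × 422 = 4220
    C–O: 2 × 370 = 740
    O–H: 2 × 470 = 940
    O=O: 1 × 480 = 480
    Σ(broken) = 7058 kJ
  Bonds formed (products):
    C–C: 2 × 339 = 678
    C–H: 8 × 422 = 3376
    C=O: 2 × 825 = 1650
    O–H: 4 × 470 = 1880
    Σ(formed) = 7584 kJ
  ΔH_A = 7058 − 7584 = −526 kJ
Reaction B:
  Bonds broken (reactants):
    C–H: 4 × 422 = 1688
    C=C: 1 × 624 = 624
    H–H: 1 × 429 = 429
    Σ(broken) = 2741 kJ
  Bonds formed (products):
    C–C: 1 × 339 = 339
    C–H: 6 × 422 = 2532
    Σ(formed) = 2871 kJ
  ΔH_B = 2741 − 2871 = −130 kJ
ΔH_A − ΔH_B = −396 kJ, so reaction A has the more negative ΔH; |ΔH_A − ΔH_B| = 396 kJ.

Reaction A, by 396 kJ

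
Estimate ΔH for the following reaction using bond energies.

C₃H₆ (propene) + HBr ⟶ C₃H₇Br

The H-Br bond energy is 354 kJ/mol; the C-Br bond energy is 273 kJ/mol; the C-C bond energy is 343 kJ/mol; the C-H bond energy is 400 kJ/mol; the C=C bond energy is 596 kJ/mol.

Bonds broken (reactants):
  C-C: 1 × 343 = 343
  C-H: 6 × 400 = 2400
  C=C: 1 × 596 = 596
  H-Br: 1 × 354 = 354
  Σ(broken) = 3693 kJ
Bonds formed (products):
  C-Br: 1 × 273 = 273
  C-C: 2 × 343 = 686
  C-H: 7 × 400 = 2800
  Σ(formed) = 3759 kJ
ΔH = Σ(broken) − Σ(formed) = 3693 − 3759 = −66 kJ

ΔH ≈ −66 kJ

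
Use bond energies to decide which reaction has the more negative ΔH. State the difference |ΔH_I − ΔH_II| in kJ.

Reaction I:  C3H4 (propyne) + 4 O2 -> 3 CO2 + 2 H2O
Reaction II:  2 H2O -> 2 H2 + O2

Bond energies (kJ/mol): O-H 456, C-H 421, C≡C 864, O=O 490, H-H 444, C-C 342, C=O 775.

Reaction I:
  Bonds broken (reactants):
    C≡C: 1 × 864 = 864
    C-C: 1 × 342 = 342
    C-H: 4 × 421 = 1684
    O=O: 4 × 490 = 1960
    Σ(broken) = 4850 kJ
  Bonds formed (products):
    C=O: 6 × 775 = 4650
    O-H: 4 × 456 = 1824
    Σ(formed) = 6474 kJ
  ΔH_I = 4850 − 6474 = −1624 kJ
Reaction II:
  Bonds broken (reactants):
    O-H: 4 × 456 = 1824
    Σ(broken) = 1824 kJ
  Bonds formed (products):
    H-H: 2 × 444 = 888
    O=O: 1 × 490 = 490
    Σ(formed) = 1378 kJ
  ΔH_II = 1824 − 1378 = +446 kJ
ΔH_I − ΔH_II = −2070 kJ, so reaction I has the more negative ΔH; |ΔH_I − ΔH_II| = 2070 kJ.

Reaction I, by 2070 kJ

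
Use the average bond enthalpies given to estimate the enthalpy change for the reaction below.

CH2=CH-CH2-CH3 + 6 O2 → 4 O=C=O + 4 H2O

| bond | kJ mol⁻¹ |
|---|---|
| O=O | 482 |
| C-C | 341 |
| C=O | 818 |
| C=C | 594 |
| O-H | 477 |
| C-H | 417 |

Bonds broken (reactants):
  C-C: 2 × 341 = 682
  C-H: 8 × 417 = 3336
  C=C: 1 × 594 = 594
  O=O: 6 × 482 = 2892
  Σ(broken) = 7504 kJ
Bonds formed (products):
  C=O: 8 × 818 = 6544
  O-H: 8 × 477 = 3816
  Σ(formed) = 10360 kJ
ΔH = Σ(broken) − Σ(formed) = 7504 − 10360 = −2856 kJ

ΔH ≈ −2856 kJ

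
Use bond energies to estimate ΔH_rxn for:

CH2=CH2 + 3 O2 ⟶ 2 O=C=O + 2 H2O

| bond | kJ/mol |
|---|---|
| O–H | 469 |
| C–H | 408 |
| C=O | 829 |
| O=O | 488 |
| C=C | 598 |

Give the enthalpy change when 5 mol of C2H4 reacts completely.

Bonds broken (reactants):
  C–H: 4 × 408 = 1632
  C=C: 1 × 598 = 598
  O=O: 3 × 488 = 1464
  Σ(broken) = 3694 kJ
Bonds formed (products):
  C=O: 4 × 829 = 3316
  O–H: 4 × 469 = 1876
  Σ(formed) = 5192 kJ
ΔH = Σ(broken) − Σ(formed) = 3694 − 5192 = −1498 kJ
For 5× the reaction as written: 5 × (−1498) = −7490 kJ

ΔH = −7490 kJ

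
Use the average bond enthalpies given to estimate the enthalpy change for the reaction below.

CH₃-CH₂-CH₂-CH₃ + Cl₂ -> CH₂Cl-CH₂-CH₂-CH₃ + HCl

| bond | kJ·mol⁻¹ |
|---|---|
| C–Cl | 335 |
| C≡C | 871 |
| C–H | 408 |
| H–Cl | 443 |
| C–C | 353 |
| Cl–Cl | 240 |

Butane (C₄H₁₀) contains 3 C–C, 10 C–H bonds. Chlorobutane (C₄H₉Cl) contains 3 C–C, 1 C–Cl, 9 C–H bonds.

ΔH ≈ −130 kJ

Bonds broken (reactants):
  C–C: 3 × 353 = 1059
  C–H: 10 × 408 = 4080
  Cl–Cl: 1 × 240 = 240
  Σ(broken) = 5379 kJ
Bonds formed (products):
  C–C: 3 × 353 = 1059
  C–Cl: 1 × 335 = 335
  C–H: 9 × 408 = 3672
  H–Cl: 1 × 443 = 443
  Σ(formed) = 5509 kJ
ΔH = Σ(broken) − Σ(formed) = 5379 − 5509 = −130 kJ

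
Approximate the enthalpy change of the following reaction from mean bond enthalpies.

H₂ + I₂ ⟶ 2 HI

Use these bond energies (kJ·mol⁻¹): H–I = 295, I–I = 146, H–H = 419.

Bonds broken (reactants):
  H–H: 1 × 419 = 419
  I–I: 1 × 146 = 146
  Σ(broken) = 565 kJ
Bonds formed (products):
  H–I: 2 × 295 = 590
  Σ(formed) = 590 kJ
ΔH = Σ(broken) − Σ(formed) = 565 − 590 = −25 kJ

ΔH ≈ −25 kJ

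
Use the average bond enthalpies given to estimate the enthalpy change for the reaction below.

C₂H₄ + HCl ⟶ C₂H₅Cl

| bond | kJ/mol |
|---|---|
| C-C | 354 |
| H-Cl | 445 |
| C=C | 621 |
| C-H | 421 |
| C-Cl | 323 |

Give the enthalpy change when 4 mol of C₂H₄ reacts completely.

Bonds broken (reactants):
  C-H: 4 × 421 = 1684
  C=C: 1 × 621 = 621
  H-Cl: 1 × 445 = 445
  Σ(broken) = 2750 kJ
Bonds formed (products):
  C-C: 1 × 354 = 354
  C-Cl: 1 × 323 = 323
  C-H: 5 × 421 = 2105
  Σ(formed) = 2782 kJ
ΔH = Σ(broken) − Σ(formed) = 2750 − 2782 = −32 kJ
For 4× the reaction as written: 4 × (−32) = −128 kJ

ΔH = −128 kJ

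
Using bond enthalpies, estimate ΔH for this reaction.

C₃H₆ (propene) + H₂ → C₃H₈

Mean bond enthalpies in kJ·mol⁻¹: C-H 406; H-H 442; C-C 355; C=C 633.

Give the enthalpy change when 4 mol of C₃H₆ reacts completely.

Bonds broken (reactants):
  C-C: 1 × 355 = 355
  C-H: 6 × 406 = 2436
  C=C: 1 × 633 = 633
  H-H: 1 × 442 = 442
  Σ(broken) = 3866 kJ
Bonds formed (products):
  C-C: 2 × 355 = 710
  C-H: 8 × 406 = 3248
  Σ(formed) = 3958 kJ
ΔH = Σ(broken) − Σ(formed) = 3866 − 3958 = −92 kJ
For 4× the reaction as written: 4 × (−92) = −368 kJ

ΔH = −368 kJ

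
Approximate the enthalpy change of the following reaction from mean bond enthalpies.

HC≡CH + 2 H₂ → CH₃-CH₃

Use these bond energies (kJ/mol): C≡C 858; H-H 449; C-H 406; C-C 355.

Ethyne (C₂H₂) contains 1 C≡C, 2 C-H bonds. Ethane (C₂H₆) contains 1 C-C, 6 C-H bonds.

ΔH ≈ −223 kJ

Bonds broken (reactants):
  C≡C: 1 × 858 = 858
  C-H: 2 × 406 = 812
  H-H: 2 × 449 = 898
  Σ(broken) = 2568 kJ
Bonds formed (products):
  C-C: 1 × 355 = 355
  C-H: 6 × 406 = 2436
  Σ(formed) = 2791 kJ
ΔH = Σ(broken) − Σ(formed) = 2568 − 2791 = −223 kJ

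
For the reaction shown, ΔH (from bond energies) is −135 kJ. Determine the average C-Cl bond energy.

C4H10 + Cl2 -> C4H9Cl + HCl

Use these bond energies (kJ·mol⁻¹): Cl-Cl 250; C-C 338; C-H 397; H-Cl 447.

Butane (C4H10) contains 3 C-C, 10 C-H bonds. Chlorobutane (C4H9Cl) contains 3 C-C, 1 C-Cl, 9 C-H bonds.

D(C-Cl) ≈ 335 kJ/mol

Let D be the C-Cl bond energy.
Σ(broken) = 3×338 + 10×397 + 1×250 = 5234
Σ(formed) = 3×338 + 1×D + 9×397 + 1×447 = 5034 + D
ΔH = Σ(broken) − Σ(formed) = (5234) − (5034 + D) = +200 − D
Setting this equal to −135 kJ gives D = 335 kJ/mol.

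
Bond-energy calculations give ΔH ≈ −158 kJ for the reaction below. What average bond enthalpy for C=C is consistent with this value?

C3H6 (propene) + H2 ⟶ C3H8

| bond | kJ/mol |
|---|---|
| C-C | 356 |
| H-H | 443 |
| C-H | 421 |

Let D be the C=C bond energy.
Σ(broken) = 1×356 + 6×421 + 1×D + 1×443 = 3325 + D
Σ(formed) = 2×356 + 8×421 = 4080
ΔH = Σ(broken) − Σ(formed) = (3325 + D) − (4080) = −755 + D
Setting this equal to −158 kJ gives D = 597 kJ/mol.

D(C=C) ≈ 597 kJ/mol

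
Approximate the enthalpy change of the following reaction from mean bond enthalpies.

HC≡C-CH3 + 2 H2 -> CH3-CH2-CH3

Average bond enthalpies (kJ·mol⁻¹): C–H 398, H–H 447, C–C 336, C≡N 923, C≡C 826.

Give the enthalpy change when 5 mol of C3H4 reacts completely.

ΔH = −1040 kJ

Bonds broken (reactants):
  C≡C: 1 × 826 = 826
  C–C: 1 × 336 = 336
  C–H: 4 × 398 = 1592
  H–H: 2 × 447 = 894
  Σ(broken) = 3648 kJ
Bonds formed (products):
  C–C: 2 × 336 = 672
  C–H: 8 × 398 = 3184
  Σ(formed) = 3856 kJ
ΔH = Σ(broken) − Σ(formed) = 3648 − 3856 = −208 kJ
For 5× the reaction as written: 5 × (−208) = −1040 kJ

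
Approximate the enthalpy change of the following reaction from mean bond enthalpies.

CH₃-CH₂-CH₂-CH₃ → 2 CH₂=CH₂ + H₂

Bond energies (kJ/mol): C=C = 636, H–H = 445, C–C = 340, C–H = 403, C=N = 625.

ΔH ≈ +109 kJ

Bonds broken (reactants):
  C–C: 3 × 340 = 1020
  C–H: 10 × 403 = 4030
  Σ(broken) = 5050 kJ
Bonds formed (products):
  C–H: 8 × 403 = 3224
  C=C: 2 × 636 = 1272
  H–H: 1 × 445 = 445
  Σ(formed) = 4941 kJ
ΔH = Σ(broken) − Σ(formed) = 5050 − 4941 = +109 kJ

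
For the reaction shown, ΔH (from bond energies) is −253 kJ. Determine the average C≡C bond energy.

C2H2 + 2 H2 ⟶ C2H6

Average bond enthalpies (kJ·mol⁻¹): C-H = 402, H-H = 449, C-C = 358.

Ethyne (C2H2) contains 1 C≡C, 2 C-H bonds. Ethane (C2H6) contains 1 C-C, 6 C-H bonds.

Let D be the C≡C bond energy.
Σ(broken) = 1×D + 2×402 + 2×449 = 1702 + D
Σ(formed) = 1×358 + 6×402 = 2770
ΔH = Σ(broken) − Σ(formed) = (1702 + D) − (2770) = −1068 + D
Setting this equal to −253 kJ gives D = 815 kJ/mol.

D(C≡C) ≈ 815 kJ/mol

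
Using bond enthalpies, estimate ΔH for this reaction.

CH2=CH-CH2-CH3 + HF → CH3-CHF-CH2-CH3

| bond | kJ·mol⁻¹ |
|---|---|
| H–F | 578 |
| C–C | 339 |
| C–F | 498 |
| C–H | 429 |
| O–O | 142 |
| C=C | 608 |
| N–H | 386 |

ΔH ≈ −80 kJ

Bonds broken (reactants):
  C–C: 2 × 339 = 678
  C–H: 8 × 429 = 3432
  C=C: 1 × 608 = 608
  H–F: 1 × 578 = 578
  Σ(broken) = 5296 kJ
Bonds formed (products):
  C–C: 3 × 339 = 1017
  C–F: 1 × 498 = 498
  C–H: 9 × 429 = 3861
  Σ(formed) = 5376 kJ
ΔH = Σ(broken) − Σ(formed) = 5296 − 5376 = −80 kJ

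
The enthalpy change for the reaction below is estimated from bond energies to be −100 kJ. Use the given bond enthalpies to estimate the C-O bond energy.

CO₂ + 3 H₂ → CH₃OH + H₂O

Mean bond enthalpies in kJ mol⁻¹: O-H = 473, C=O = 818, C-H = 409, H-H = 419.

D(C-O) ≈ 347 kJ/mol

Let D be the C-O bond energy.
Σ(broken) = 2×818 + 3×419 = 2893
Σ(formed) = 3×409 + 1×D + 3×473 = 2646 + D
ΔH = Σ(broken) − Σ(formed) = (2893) − (2646 + D) = +247 − D
Setting this equal to −100 kJ gives D = 347 kJ/mol.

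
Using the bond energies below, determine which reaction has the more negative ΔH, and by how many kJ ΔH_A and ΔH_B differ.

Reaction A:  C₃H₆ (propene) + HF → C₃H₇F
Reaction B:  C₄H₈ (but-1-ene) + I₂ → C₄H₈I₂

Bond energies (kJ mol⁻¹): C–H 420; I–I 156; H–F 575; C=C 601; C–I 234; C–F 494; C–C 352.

Reaction A, by 27 kJ

Reaction A:
  Bonds broken (reactants):
    C–C: 1 × 352 = 352
    C–H: 6 × 420 = 2520
    C=C: 1 × 601 = 601
    H–F: 1 × 575 = 575
    Σ(broken) = 4048 kJ
  Bonds formed (products):
    C–C: 2 × 352 = 704
    C–F: 1 × 494 = 494
    C–H: 7 × 420 = 2940
    Σ(formed) = 4138 kJ
  ΔH_A = 4048 − 4138 = −90 kJ
Reaction B:
  Bonds broken (reactants):
    C–C: 2 × 352 = 704
    C–H: 8 × 420 = 3360
    C=C: 1 × 601 = 601
    I–I: 1 × 156 = 156
    Σ(broken) = 4821 kJ
  Bonds formed (products):
    C–C: 3 × 352 = 1056
    C–H: 8 × 420 = 3360
    C–I: 2 × 234 = 468
    Σ(formed) = 4884 kJ
  ΔH_B = 4821 − 4884 = −63 kJ
ΔH_A − ΔH_B = −27 kJ, so reaction A has the more negative ΔH; |ΔH_A − ΔH_B| = 27 kJ.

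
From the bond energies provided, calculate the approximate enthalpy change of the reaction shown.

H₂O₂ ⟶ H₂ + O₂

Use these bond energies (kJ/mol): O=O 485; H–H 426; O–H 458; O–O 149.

ΔH ≈ +154 kJ

Bonds broken (reactants):
  O–H: 2 × 458 = 916
  O–O: 1 × 149 = 149
  Σ(broken) = 1065 kJ
Bonds formed (products):
  H–H: 1 × 426 = 426
  O=O: 1 × 485 = 485
  Σ(formed) = 911 kJ
ΔH = Σ(broken) − Σ(formed) = 1065 − 911 = +154 kJ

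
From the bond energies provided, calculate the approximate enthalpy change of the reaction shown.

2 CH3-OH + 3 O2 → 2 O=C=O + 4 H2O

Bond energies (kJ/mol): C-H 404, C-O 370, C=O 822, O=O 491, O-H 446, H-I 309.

Bonds broken (reactants):
  C-H: 6 × 404 = 2424
  C-O: 2 × 370 = 740
  O-H: 2 × 446 = 892
  O=O: 3 × 491 = 1473
  Σ(broken) = 5529 kJ
Bonds formed (products):
  C=O: 4 × 822 = 3288
  O-H: 8 × 446 = 3568
  Σ(formed) = 6856 kJ
ΔH = Σ(broken) − Σ(formed) = 5529 − 6856 = −1327 kJ

ΔH ≈ −1327 kJ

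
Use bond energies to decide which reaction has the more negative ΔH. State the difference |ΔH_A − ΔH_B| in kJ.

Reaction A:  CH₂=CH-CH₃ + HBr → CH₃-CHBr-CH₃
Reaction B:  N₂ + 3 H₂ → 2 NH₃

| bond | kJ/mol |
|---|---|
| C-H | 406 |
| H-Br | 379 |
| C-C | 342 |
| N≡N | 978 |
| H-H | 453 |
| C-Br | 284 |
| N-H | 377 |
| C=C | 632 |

Reaction A, by 96 kJ

Reaction A:
  Bonds broken (reactants):
    C-C: 1 × 342 = 342
    C-H: 6 × 406 = 2436
    C=C: 1 × 632 = 632
    H-Br: 1 × 379 = 379
    Σ(broken) = 3789 kJ
  Bonds formed (products):
    C-Br: 1 × 284 = 284
    C-C: 2 × 342 = 684
    C-H: 7 × 406 = 2842
    Σ(formed) = 3810 kJ
  ΔH_A = 3789 − 3810 = −21 kJ
Reaction B:
  Bonds broken (reactants):
    H-H: 3 × 453 = 1359
    N≡N: 1 × 978 = 978
    Σ(broken) = 2337 kJ
  Bonds formed (products):
    N-H: 6 × 377 = 2262
    Σ(formed) = 2262 kJ
  ΔH_B = 2337 − 2262 = +75 kJ
ΔH_A − ΔH_B = −96 kJ, so reaction A has the more negative ΔH; |ΔH_A − ΔH_B| = 96 kJ.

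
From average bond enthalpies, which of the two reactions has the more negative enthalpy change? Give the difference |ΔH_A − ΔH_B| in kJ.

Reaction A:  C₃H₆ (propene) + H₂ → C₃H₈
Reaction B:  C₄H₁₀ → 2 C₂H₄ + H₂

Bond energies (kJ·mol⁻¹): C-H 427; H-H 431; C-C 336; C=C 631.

Reaction A:
  Bonds broken (reactants):
    C-C: 1 × 336 = 336
    C-H: 6 × 427 = 2562
    C=C: 1 × 631 = 631
    H-H: 1 × 431 = 431
    Σ(broken) = 3960 kJ
  Bonds formed (products):
    C-C: 2 × 336 = 672
    C-H: 8 × 427 = 3416
    Σ(formed) = 4088 kJ
  ΔH_A = 3960 − 4088 = −128 kJ
Reaction B:
  Bonds broken (reactants):
    C-C: 3 × 336 = 1008
    C-H: 10 × 427 = 4270
    Σ(broken) = 5278 kJ
  Bonds formed (products):
    C-H: 8 × 427 = 3416
    C=C: 2 × 631 = 1262
    H-H: 1 × 431 = 431
    Σ(formed) = 5109 kJ
  ΔH_B = 5278 − 5109 = +169 kJ
ΔH_A − ΔH_B = −297 kJ, so reaction A has the more negative ΔH; |ΔH_A − ΔH_B| = 297 kJ.

Reaction A, by 297 kJ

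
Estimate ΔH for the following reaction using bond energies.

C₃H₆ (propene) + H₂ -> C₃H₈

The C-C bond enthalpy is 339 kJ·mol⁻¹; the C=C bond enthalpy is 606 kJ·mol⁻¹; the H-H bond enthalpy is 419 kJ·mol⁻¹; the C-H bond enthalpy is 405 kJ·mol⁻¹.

Bonds broken (reactants):
  C-C: 1 × 339 = 339
  C-H: 6 × 405 = 2430
  C=C: 1 × 606 = 606
  H-H: 1 × 419 = 419
  Σ(broken) = 3794 kJ
Bonds formed (products):
  C-C: 2 × 339 = 678
  C-H: 8 × 405 = 3240
  Σ(formed) = 3918 kJ
ΔH = Σ(broken) − Σ(formed) = 3794 − 3918 = −124 kJ

ΔH ≈ −124 kJ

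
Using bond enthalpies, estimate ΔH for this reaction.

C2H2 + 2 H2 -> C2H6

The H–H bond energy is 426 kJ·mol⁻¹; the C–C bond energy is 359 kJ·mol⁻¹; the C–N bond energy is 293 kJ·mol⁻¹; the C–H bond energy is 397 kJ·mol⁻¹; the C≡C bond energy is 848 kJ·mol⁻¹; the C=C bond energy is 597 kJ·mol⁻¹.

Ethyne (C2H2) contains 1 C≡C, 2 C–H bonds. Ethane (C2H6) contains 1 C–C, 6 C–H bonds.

ΔH ≈ −247 kJ

Bonds broken (reactants):
  C≡C: 1 × 848 = 848
  C–H: 2 × 397 = 794
  H–H: 2 × 426 = 852
  Σ(broken) = 2494 kJ
Bonds formed (products):
  C–C: 1 × 359 = 359
  C–H: 6 × 397 = 2382
  Σ(formed) = 2741 kJ
ΔH = Σ(broken) − Σ(formed) = 2494 − 2741 = −247 kJ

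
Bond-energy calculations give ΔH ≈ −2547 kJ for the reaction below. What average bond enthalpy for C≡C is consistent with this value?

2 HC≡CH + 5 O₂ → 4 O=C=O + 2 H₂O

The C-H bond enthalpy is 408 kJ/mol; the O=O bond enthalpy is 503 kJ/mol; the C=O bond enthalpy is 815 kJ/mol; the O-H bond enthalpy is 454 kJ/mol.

D(C≡C) ≈ 821 kJ/mol

Let D be the C≡C bond energy.
Σ(broken) = 2×D + 4×408 + 5×503 = 4147 + 2D
Σ(formed) = 8×815 + 4×454 = 8336
ΔH = Σ(broken) − Σ(formed) = (4147 + 2D) − (8336) = −4189 + 2D
Setting this equal to −2547 kJ gives 2D = 1642, so D = 821 kJ/mol.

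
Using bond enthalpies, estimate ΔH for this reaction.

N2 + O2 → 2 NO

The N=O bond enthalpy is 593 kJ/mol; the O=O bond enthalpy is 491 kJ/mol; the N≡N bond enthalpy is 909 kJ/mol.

ΔH ≈ +214 kJ

Bonds broken (reactants):
  N≡N: 1 × 909 = 909
  O=O: 1 × 491 = 491
  Σ(broken) = 1400 kJ
Bonds formed (products):
  N=O: 2 × 593 = 1186
  Σ(formed) = 1186 kJ
ΔH = Σ(broken) − Σ(formed) = 1400 − 1186 = +214 kJ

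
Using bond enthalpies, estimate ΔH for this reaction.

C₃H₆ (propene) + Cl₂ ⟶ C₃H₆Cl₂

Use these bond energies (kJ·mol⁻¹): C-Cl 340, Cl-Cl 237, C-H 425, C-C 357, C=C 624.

Bonds broken (reactants):
  C-C: 1 × 357 = 357
  C-H: 6 × 425 = 2550
  C=C: 1 × 624 = 624
  Cl-Cl: 1 × 237 = 237
  Σ(broken) = 3768 kJ
Bonds formed (products):
  C-C: 2 × 357 = 714
  C-Cl: 2 × 340 = 680
  C-H: 6 × 425 = 2550
  Σ(formed) = 3944 kJ
ΔH = Σ(broken) − Σ(formed) = 3768 − 3944 = −176 kJ

ΔH ≈ −176 kJ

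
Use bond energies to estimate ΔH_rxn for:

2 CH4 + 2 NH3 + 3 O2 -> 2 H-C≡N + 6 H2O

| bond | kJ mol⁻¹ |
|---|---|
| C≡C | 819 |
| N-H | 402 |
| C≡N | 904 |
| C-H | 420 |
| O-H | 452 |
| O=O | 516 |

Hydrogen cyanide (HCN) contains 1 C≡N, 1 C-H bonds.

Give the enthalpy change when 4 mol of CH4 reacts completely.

Bonds broken (reactants):
  C-H: 8 × 420 = 3360
  N-H: 6 × 402 = 2412
  O=O: 3 × 516 = 1548
  Σ(broken) = 7320 kJ
Bonds formed (products):
  C≡N: 2 × 904 = 1808
  C-H: 2 × 420 = 840
  O-H: 12 × 452 = 5424
  Σ(formed) = 8072 kJ
ΔH = Σ(broken) − Σ(formed) = 7320 − 8072 = −752 kJ
For 2× the reaction as written: 2 × (−752) = −1504 kJ

ΔH = −1504 kJ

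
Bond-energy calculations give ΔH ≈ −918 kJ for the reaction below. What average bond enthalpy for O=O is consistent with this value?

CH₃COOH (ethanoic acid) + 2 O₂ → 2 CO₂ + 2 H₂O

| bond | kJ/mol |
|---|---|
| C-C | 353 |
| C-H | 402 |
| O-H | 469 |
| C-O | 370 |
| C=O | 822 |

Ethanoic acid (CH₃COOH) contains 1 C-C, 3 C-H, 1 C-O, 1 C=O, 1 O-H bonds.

Let D be the O=O bond energy.
Σ(broken) = 1×353 + 3×402 + 1×370 + 1×822 + 1×469 + 2×D = 3220 + 2D
Σ(formed) = 4×822 + 4×469 = 5164
ΔH = Σ(broken) − Σ(formed) = (3220 + 2D) − (5164) = −1944 + 2D
Setting this equal to −918 kJ gives 2D = 1026, so D = 513 kJ/mol.

D(O=O) ≈ 513 kJ/mol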